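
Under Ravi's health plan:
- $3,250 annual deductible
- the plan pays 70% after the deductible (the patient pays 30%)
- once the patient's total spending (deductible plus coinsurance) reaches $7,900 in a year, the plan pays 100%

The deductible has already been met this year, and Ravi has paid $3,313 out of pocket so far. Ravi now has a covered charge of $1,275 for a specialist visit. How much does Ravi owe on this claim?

$382.50

The deductible is already satisfied, so the full bill goes to coinsurance.
30% of $1,275 = $382.50 falls to the patient.
Cumulative spending $3,313 + $382.50 = $3,695.50 stays under the $7,900 maximum.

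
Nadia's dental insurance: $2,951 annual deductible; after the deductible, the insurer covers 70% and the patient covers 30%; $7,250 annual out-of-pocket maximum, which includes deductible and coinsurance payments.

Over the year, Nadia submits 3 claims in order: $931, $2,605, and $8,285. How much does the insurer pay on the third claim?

Bill 1, $931: all of it applies to the deductible. Patient owes $931 (running OOP $931). Plan pays $931 − $931 = $0.
Bill 2, $2,605: $2,020 finishes the deductible; $585 goes to coinsurance; coinsurance $585 × 30% = $175.50. Cost to patient: $2,195.50. OOP to date $3,126.50. Insurer: $2,605 − $2,195.50 = $409.50.
Bill 3, $8,285: deductible already satisfied, so patient's share is 30% × $8,285 = $2,485.50. Patient pays $2,485.50; OOP now $5,612. Insurer: $8,285 − $2,485.50 = $5,799.50.

$5,799.50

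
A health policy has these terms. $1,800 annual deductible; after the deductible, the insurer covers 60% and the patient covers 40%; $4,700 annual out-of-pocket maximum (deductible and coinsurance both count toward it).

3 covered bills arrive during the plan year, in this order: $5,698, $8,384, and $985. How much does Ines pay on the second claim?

$1,340.80

Bill 1, $5,698: deductible takes $1,800, $3,898 remains; coinsurance $3,898 × 40% = $1,559.20. Patient owes $3,359.20 (running OOP $3,359.20).
Bill 2, $8,384: deductible already satisfied, so patient's share is 40% × $8,384 = $3,353.60. OOP would hit $6,712.80 > $4,700, so the cap limits the patient to $4,700 − $3,359.20 = $1,340.80.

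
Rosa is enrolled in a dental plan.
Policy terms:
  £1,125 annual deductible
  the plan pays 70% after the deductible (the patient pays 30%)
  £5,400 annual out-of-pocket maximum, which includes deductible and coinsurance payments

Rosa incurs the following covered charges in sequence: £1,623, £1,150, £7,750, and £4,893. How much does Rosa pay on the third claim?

Claim 1 (£1,623): £1,125 to deductible, leaving £498; 30% of £498 = £149.40. Patient owes £1,274.40 (running OOP £1,274.40).
Claim 2 (£1,150): 30% coinsurance on £1,150 = £345. Cost to patient: £345. OOP to date £1,619.40.
Claim 3 (£7,750): deductible met; 30% of £7,750 = £2,325. Cost to patient: £2,325. OOP to date £3,944.40.

£2,325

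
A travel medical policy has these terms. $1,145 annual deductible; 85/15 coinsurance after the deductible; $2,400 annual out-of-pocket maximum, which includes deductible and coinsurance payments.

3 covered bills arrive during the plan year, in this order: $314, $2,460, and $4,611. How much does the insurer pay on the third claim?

$3,919.35

Claim 1 — $314: fully absorbed by the deductible. Cost to traveler: $314. OOP to date $314. Plan pays $314 − $314 = $0.
Claim 2 — $2,460: $831 to deductible, leaving $1,629; coinsurance $1,629 × 15% = $244.35. Traveler pays $1,075.35; OOP now $1,389.35. Insurer: $2,460 − $1,075.35 = $1,384.65.
Claim 3 — $4,611: deductible already satisfied, so traveler's share is 15% × $4,611 = $691.65. Traveler pays $691.65; OOP now $2,081. Plan pays $4,611 − $691.65 = $3,919.35.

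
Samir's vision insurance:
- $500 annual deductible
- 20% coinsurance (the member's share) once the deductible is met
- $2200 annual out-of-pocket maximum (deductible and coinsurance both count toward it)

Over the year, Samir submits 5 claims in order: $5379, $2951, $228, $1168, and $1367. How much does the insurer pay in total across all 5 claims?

$8893

Claim 1 — $5379: deductible takes $500, $4879 remains; member's 20% is $975.80. Cost to member: $1475.80. OOP to date $1475.80. Plan pays $5379 − $1475.80 = $3903.20.
Claim 2 — $2951: 20% coinsurance on $2951 = $590.20. Member owes $590.20 (running OOP $2066). Insurer: $2951 − $590.20 = $2360.80.
Claim 3 — $228: deductible already satisfied, so member's share is 20% × $228 = $45.60. Member pays $45.60; OOP now $2111.60. Insurer: $228 − $45.60 = $182.40.
Claim 4 — $1168: deductible met; 20% of $1168 = $233.60. Adding that to $2111.60 gives $2345.20, past the $2200 cap; member pays only $2200 − $2111.60 = $88.40. Plan pays $1168 − $88.40 = $1079.60.
Claim 5 — $1367: 20% coinsurance on $1367 = $273.40. OOP would hit $2473.40 > $2200, so the cap limits the member to $2200 − $2200 = $0. Plan pays $1367 − $0 = $1367.
Insurer total: $3903.20 + $2360.80 + $182.40 + $1079.60 + $1367 = $8893.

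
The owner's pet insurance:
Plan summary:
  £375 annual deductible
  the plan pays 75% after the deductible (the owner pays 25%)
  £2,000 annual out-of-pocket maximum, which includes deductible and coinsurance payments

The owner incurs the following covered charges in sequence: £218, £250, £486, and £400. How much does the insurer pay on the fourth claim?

£300

Claim 1 (£218): all of it applies to the deductible. Owner pays £218; OOP now £218. Insurer: £218 − £218 = £0.
Claim 2 (£250): £157 finishes the deductible; £93 goes to coinsurance; owner's 25% is £23.25. Owner pays £180.25; OOP now £398.25. Insurer: £250 − £180.25 = £69.75.
Claim 3 (£486): 25% coinsurance on £486 = £121.50. Owner pays £121.50; OOP now £519.75. Plan pays £486 − £121.50 = £364.50.
Claim 4 (£400): 25% coinsurance on £400 = £100. Owner pays £100; OOP now £619.75. Insurer: £400 − £100 = £300.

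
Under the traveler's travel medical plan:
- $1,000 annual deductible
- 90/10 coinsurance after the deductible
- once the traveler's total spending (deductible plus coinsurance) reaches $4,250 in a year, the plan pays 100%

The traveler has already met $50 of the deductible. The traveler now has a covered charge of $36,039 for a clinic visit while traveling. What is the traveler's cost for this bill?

$50 of the $1,000 deductible is already met, leaving $950.
That leaves $36,039 − $950 = $35,089 for coinsurance.
10% of $35,089 = $3,508.90 falls to the traveler.
So the traveler owes $950 + $3,508.90 = $4,458.90 before any cap.
That would bring total out-of-pocket to $4,508.90, past the $4,250 cap. The traveler is capped at $4,250 − $50 = $4,200 on this claim.

$4,200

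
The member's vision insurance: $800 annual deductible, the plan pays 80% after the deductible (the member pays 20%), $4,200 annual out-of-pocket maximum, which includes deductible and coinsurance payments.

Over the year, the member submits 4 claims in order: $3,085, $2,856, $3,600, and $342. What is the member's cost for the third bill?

$720

#1 ($3,085): $800 finishes the deductible; $2,285 goes to coinsurance; coinsurance $2,285 × 20% = $457. Cost to member: $1,257. OOP to date $1,257.
#2 ($2,856): deductible already satisfied, so member's share is 20% × $2,856 = $571.20. Member pays $571.20; OOP now $1,828.20.
#3 ($3,600): 20% coinsurance on $3,600 = $720. Member pays $720; OOP now $2,548.20.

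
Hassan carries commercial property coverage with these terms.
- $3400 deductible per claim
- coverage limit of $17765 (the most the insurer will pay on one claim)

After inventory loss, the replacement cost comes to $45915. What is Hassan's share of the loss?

Less the $3400 deductible: $45915 − $3400 = $42515.
Since $42515 > $17765, the payout is capped at $17765.
The business bears the rest of the original loss: $45915 − $17765 = $28150.

$28150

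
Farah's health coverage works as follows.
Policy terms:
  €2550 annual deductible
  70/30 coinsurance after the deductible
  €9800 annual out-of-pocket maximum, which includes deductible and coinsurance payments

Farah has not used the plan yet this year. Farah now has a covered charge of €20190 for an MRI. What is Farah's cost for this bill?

€7842

Deductible not yet touched, so the first €2550 of the bill goes to the deductible.
The remaining €17640 (= €20190 − €2550) moves to coinsurance.
Patient's 30% share of €17640 is €5292.
That puts the patient's cost at €2550 + €5292 = €7842 before any cap.
Year-to-date out-of-pocket becomes €0 + €7842 = €7842, still under the €9800 maximum, so no cap applies.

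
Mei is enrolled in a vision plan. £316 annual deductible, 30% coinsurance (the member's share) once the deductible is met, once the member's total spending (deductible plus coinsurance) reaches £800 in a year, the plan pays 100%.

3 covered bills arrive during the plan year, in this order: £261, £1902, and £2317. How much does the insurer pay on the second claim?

#1 (£261): all of it applies to the deductible. Cost to member: £261. OOP to date £261. Insurer: £261 − £261 = £0.
#2 (£1902): deductible takes £55, £1847 remains; member's 30% is £554.10. Together that's £55 + £554.10 = £609.10. That would push OOP to £870.10, over the £800 cap, so member pays £800 − £261 = £539. Plan pays £1902 − £539 = £1363.

£1363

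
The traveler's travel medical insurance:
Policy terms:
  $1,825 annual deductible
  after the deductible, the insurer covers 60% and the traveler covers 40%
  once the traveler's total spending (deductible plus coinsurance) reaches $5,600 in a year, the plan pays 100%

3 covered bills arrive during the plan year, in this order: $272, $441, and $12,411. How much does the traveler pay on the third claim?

$4,887

Claim 1 — $272: all of it applies to the deductible. Traveler owes $272 (running OOP $272).
Claim 2 — $441: fully absorbed by the deductible. Traveler owes $441 (running OOP $713).
Claim 3 — $12,411: deductible takes $1,112, $11,299 remains; traveler's 40% is $4,519.60. Together that's $1,112 + $4,519.60 = $5,631.60. That would push OOP to $6,344.60, over the $5,600 cap, so traveler pays $5,600 − $713 = $4,887.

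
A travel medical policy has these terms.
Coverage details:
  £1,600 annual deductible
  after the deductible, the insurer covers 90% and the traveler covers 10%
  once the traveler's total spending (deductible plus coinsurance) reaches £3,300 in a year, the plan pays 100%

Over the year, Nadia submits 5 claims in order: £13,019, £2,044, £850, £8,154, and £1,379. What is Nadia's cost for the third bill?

£85

Bill 1, £13,019: deductible takes £1,600, £11,419 remains; traveler's 10% is £1,141.90. Cost to traveler: £2,741.90. OOP to date £2,741.90.
Bill 2, £2,044: deductible already satisfied, so traveler's share is 10% × £2,044 = £204.40. Traveler pays £204.40; OOP now £2,946.30.
Bill 3, £850: deductible met; 10% of £850 = £85. Traveler pays £85; OOP now £3,031.30.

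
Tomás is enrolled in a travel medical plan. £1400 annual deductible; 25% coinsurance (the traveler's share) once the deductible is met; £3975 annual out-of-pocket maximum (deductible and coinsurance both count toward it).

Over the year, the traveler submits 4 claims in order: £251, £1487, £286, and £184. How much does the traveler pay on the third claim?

£71.50

#1 (£251): entire amount goes to the deductible. Cost to traveler: £251. OOP to date £251.
#2 (£1487): £1149 to deductible, leaving £338; coinsurance £338 × 25% = £84.50. Traveler pays £1233.50; OOP now £1484.50.
#3 (£286): deductible already satisfied, so traveler's share is 25% × £286 = £71.50. Cost to traveler: £71.50. OOP to date £1556.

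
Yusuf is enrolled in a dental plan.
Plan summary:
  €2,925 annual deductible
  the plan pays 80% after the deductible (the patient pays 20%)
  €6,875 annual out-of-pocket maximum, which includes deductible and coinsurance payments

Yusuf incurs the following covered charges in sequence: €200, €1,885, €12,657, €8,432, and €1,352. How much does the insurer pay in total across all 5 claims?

€17,651

Claim 1 (€200): fully absorbed by the deductible. Cost to patient: €200. OOP to date €200. Plan pays €200 − €200 = €0.
Claim 2 (€1,885): all of it applies to the deductible. Patient pays €1,885; OOP now €2,085. Insurer: €1,885 − €1,885 = €0.
Claim 3 (€12,657): €840 to deductible, leaving €11,817; 20% of €11,817 = €2,363.40. Patient pays €3,203.40; OOP now €5,288.40. Plan pays €12,657 − €3,203.40 = €9,453.60.
Claim 4 (€8,432): 20% coinsurance on €8,432 = €1,686.40. Adding that to €5,288.40 gives €6,974.80, past the €6,875 cap; patient pays only €6,875 − €5,288.40 = €1,586.60. Plan pays €8,432 − €1,586.60 = €6,845.40.
Claim 5 (€1,352): deductible already satisfied, so patient's share is 20% × €1,352 = €270.40. That would push OOP to €7,145.40, over the €6,875 cap, so patient pays €6,875 − €6,875 = €0. Plan pays €1,352 − €0 = €1,352.
Insurer total: €0 + €0 + €9,453.60 + €6,845.40 + €1,352 = €17,651.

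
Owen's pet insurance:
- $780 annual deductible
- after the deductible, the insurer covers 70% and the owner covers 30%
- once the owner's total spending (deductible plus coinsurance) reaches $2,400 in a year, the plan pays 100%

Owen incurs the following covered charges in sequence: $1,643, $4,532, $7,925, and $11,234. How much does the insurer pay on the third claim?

Bill 1, $1,643: $780 finishes the deductible; $863 goes to coinsurance; owner's 30% is $258.90. Cost to owner: $1,038.90. OOP to date $1,038.90. Plan pays $1,643 − $1,038.90 = $604.10.
Bill 2, $4,532: deductible already satisfied, so owner's share is 30% × $4,532 = $1,359.60. Owner pays $1,359.60; OOP now $2,398.50. Plan pays $4,532 − $1,359.60 = $3,172.40.
Bill 3, $7,925: deductible already satisfied, so owner's share is 30% × $7,925 = $2,377.50. That would push OOP to $4,776, over the $2,400 cap, so owner pays $2,400 − $2,398.50 = $1.50. Insurer: $7,925 − $1.50 = $7,923.50.

$7,923.50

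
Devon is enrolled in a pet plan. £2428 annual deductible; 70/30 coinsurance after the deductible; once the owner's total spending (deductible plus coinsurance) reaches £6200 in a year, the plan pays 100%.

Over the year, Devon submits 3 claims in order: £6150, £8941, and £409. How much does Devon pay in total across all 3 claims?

£6200

Claim 1 (£6150): £2428 finishes the deductible; £3722 goes to coinsurance; 30% of £3722 = £1116.60. Owner pays £3544.60; OOP now £3544.60.
Claim 2 (£8941): 30% coinsurance on £8941 = £2682.30. That would push OOP to £6226.90, over the £6200 cap, so owner pays £6200 − £3544.60 = £2655.40.
Claim 3 (£409): deductible already satisfied, so owner's share is 30% × £409 = £122.70. Adding that to £6200 gives £6322.70, past the £6200 cap; owner pays only £6200 − £6200 = £0.
Total paid by the owner: £3544.60 + £2655.40 + £0 = £6200.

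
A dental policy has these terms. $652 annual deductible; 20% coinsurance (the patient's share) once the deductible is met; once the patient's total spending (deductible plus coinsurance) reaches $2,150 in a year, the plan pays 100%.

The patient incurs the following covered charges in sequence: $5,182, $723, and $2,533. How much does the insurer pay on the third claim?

$2,085.60

Claim 1 — $5,182: $652 finishes the deductible; $4,530 goes to coinsurance; coinsurance $4,530 × 20% = $906. Patient owes $1,558 (running OOP $1,558). Insurer: $5,182 − $1,558 = $3,624.
Claim 2 — $723: 20% coinsurance on $723 = $144.60. Cost to patient: $144.60. OOP to date $1,702.60. Insurer: $723 − $144.60 = $578.40.
Claim 3 — $2,533: deductible met; 20% of $2,533 = $506.60. OOP would hit $2,209.20 > $2,150, so the cap limits the patient to $2,150 − $1,702.60 = $447.40. Plan pays $2,533 − $447.40 = $2,085.60.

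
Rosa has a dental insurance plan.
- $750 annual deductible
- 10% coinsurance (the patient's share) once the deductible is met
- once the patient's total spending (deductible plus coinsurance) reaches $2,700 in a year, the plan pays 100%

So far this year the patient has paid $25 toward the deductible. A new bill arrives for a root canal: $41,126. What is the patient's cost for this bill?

$25 of the $750 deductible is already met, leaving $725.
The remaining $40,401 (= $41,126 − $725) moves to coinsurance.
Coinsurance: $40,401 × 10% = $4,040.10.
Patient responsibility before any cap: $725 + $4,040.10 = $4,765.10.
Adding $4,765.10 to the $25 already spent would give $4,790.10, which exceeds the $2,700 cap; the patient pays just $2,700 − $25 = $2,675.

$2,675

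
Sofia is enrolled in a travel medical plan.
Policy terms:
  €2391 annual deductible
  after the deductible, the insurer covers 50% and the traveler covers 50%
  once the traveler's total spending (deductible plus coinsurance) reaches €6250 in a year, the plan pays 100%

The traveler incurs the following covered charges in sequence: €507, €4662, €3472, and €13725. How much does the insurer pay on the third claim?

#1 (€507): entire amount goes to the deductible. Cost to traveler: €507. OOP to date €507. Plan pays €507 − €507 = €0.
#2 (€4662): €1884 to deductible, leaving €2778; 50% of €2778 = €1389. Traveler pays €3273; OOP now €3780. Insurer: €4662 − €3273 = €1389.
#3 (€3472): deductible already satisfied, so traveler's share is 50% × €3472 = €1736. Cost to traveler: €1736. OOP to date €5516. Insurer: €3472 − €1736 = €1736.

€1736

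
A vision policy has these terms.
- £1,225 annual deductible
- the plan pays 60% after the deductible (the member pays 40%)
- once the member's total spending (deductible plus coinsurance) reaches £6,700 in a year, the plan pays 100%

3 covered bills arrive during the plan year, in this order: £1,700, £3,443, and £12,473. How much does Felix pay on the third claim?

£3,907.80

Claim 1 (£1,700): £1,225 finishes the deductible; £475 goes to coinsurance; coinsurance £475 × 40% = £190. Member owes £1,415 (running OOP £1,415).
Claim 2 (£3,443): deductible met; 40% of £3,443 = £1,377.20. Member pays £1,377.20; OOP now £2,792.20.
Claim 3 (£12,473): deductible met; 40% of £12,473 = £4,989.20. Adding that to £2,792.20 gives £7,781.40, past the £6,700 cap; member pays only £6,700 − £2,792.20 = £3,907.80.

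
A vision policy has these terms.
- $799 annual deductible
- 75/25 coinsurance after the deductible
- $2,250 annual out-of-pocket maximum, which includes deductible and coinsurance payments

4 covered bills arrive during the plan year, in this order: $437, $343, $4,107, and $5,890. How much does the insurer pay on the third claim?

Claim 1 — $437: all of it applies to the deductible. Member owes $437 (running OOP $437). Insurer: $437 − $437 = $0.
Claim 2 — $343: entire amount goes to the deductible. Cost to member: $343. OOP to date $780. Plan pays $343 − $343 = $0.
Claim 3 — $4,107: deductible takes $19, $4,088 remains; 25% of $4,088 = $1,022. Member owes $1,041 (running OOP $1,821). Plan pays $4,107 − $1,041 = $3,066.

$3,066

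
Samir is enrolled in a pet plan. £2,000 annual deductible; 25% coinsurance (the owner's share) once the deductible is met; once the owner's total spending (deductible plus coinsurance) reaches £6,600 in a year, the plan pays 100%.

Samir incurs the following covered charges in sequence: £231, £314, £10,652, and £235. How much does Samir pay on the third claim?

£3,754.25

Claim 1 — £231: entire amount goes to the deductible. Cost to owner: £231. OOP to date £231.
Claim 2 — £314: entire amount goes to the deductible. Owner pays £314; OOP now £545.
Claim 3 — £10,652: £1,455 finishes the deductible; £9,197 goes to coinsurance; coinsurance £9,197 × 25% = £2,299.25. Cost to owner: £3,754.25. OOP to date £4,299.25.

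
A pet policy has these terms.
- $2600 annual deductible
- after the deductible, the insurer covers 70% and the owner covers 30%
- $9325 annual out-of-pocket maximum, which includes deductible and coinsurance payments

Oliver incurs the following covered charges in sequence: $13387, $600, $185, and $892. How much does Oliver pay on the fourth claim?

$267.60

Bill 1, $13387: $2600 to deductible, leaving $10787; coinsurance $10787 × 30% = $3236.10. Owner pays $5836.10; OOP now $5836.10.
Bill 2, $600: deductible met; 30% of $600 = $180. Owner pays $180; OOP now $6016.10.
Bill 3, $185: deductible met; 30% of $185 = $55.50. Cost to owner: $55.50. OOP to date $6071.60.
Bill 4, $892: 30% coinsurance on $892 = $267.60. Owner owes $267.60 (running OOP $6339.20).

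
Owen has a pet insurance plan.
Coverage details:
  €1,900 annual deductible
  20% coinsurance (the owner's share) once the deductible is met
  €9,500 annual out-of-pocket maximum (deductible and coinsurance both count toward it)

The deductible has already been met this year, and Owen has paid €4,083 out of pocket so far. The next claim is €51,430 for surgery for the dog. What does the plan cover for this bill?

With the deductible met, the entire €51,430 is subject to coinsurance.
Owner's 20% share of €51,430 is €10,286.
Adding €10,286 to the €4,083 already spent would give €14,369, which exceeds the €9,500 cap; the owner pays just €9,500 − €4,083 = €5,417.
The insurer covers the remainder: €51,430 − €5,417 = €46,013.

€46,013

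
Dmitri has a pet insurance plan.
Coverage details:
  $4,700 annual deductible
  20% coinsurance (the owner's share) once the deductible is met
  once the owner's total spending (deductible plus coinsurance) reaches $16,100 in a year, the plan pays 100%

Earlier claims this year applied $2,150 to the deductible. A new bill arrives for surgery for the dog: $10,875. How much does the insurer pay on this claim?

Deductible still to meet: $4,700 − $2,150 = $2,550.
After the $2,550 deductible portion, $10,875 − $2,550 = $8,325 is subject to coinsurance.
20% of $8,325 = $1,665 falls to the owner.
So the owner owes $2,550 + $1,665 = $4,215 before any cap.
Cumulative spending $2,150 + $4,215 = $6,365 stays under the $16,100 maximum.
Insurer pays the balance: $10,875 − $4,215 = $6,660.

$6,660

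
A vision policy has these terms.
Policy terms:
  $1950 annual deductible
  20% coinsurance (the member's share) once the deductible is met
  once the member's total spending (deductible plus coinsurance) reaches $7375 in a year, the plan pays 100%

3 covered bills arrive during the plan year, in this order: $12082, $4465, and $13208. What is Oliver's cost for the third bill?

$2505.60

Bill 1, $12082: deductible takes $1950, $10132 remains; member's 20% is $2026.40. Cost to member: $3976.40. OOP to date $3976.40.
Bill 2, $4465: deductible already satisfied, so member's share is 20% × $4465 = $893. Cost to member: $893. OOP to date $4869.40.
Bill 3, $13208: 20% coinsurance on $13208 = $2641.60. OOP would hit $7511 > $7375, so the cap limits the member to $7375 − $4869.40 = $2505.60.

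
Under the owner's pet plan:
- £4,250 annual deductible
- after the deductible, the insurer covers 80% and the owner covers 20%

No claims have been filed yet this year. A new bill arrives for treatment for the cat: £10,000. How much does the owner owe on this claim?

£5,400

Nothing has been paid toward the £4,250 deductible, so the first £4,250 of this charge is applied there.
After the £4,250 deductible portion, £10,000 − £4,250 = £5,750 is subject to coinsurance.
Coinsurance: £5,750 × 20% = £1,150.
So the owner owes £4,250 + £1,150 = £5,400.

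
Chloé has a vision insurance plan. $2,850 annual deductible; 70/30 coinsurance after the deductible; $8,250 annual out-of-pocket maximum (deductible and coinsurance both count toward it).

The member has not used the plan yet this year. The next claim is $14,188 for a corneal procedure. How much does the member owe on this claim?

Deductible not yet touched, so the first $2,850 of the bill goes to the deductible.
After the $2,850 deductible portion, $14,188 − $2,850 = $11,338 is subject to coinsurance.
30% of $11,338 = $3,401.40 falls to the member.
That puts the member's cost at $2,850 + $3,401.40 = $6,251.40 before any cap.
Year-to-date out-of-pocket becomes $0 + $6,251.40 = $6,251.40, still under the $8,250 maximum, so no cap applies.

$6,251.40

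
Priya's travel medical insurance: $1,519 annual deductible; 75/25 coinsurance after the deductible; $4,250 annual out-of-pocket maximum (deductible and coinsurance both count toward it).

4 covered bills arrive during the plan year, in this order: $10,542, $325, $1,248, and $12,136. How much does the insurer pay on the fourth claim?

$12,054

#1 ($10,542): $1,519 finishes the deductible; $9,023 goes to coinsurance; traveler's 25% is $2,255.75. Traveler pays $3,774.75; OOP now $3,774.75. Insurer: $10,542 − $3,774.75 = $6,767.25.
#2 ($325): deductible already satisfied, so traveler's share is 25% × $325 = $81.25. Traveler pays $81.25; OOP now $3,856. Insurer: $325 − $81.25 = $243.75.
#3 ($1,248): deductible already satisfied, so traveler's share is 25% × $1,248 = $312. Traveler pays $312; OOP now $4,168. Plan pays $1,248 − $312 = $936.
#4 ($12,136): deductible met; 25% of $12,136 = $3,034. Adding that to $4,168 gives $7,202, past the $4,250 cap; traveler pays only $4,250 − $4,168 = $82. Plan pays $12,136 − $82 = $12,054.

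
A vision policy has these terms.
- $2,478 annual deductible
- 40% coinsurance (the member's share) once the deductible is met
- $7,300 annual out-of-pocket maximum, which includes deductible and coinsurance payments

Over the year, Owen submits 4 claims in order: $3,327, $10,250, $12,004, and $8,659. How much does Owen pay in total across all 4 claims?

$7,300

Claim 1 ($3,327): $2,478 to deductible, leaving $849; 40% of $849 = $339.60. Member owes $2,817.60 (running OOP $2,817.60).
Claim 2 ($10,250): deductible met; 40% of $10,250 = $4,100. Member pays $4,100; OOP now $6,917.60.
Claim 3 ($12,004): deductible met; 40% of $12,004 = $4,801.60. That would push OOP to $11,719.20, over the $7,300 cap, so member pays $7,300 − $6,917.60 = $382.40.
Claim 4 ($8,659): deductible met; 40% of $8,659 = $3,463.60. OOP would hit $10,763.60 > $7,300, so the cap limits the member to $7,300 − $7,300 = $0.
Total paid by the member: $2,817.60 + $4,100 + $382.40 + $0 = $7,300.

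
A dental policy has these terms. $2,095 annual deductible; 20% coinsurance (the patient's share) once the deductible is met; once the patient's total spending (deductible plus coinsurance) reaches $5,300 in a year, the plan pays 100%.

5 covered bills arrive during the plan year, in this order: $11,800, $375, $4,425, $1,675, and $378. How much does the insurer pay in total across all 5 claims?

$13,353

#1 ($11,800): deductible takes $2,095, $9,705 remains; patient's 20% is $1,941. Patient owes $4,036 (running OOP $4,036). Insurer: $11,800 − $4,036 = $7,764.
#2 ($375): deductible met; 20% of $375 = $75. Cost to patient: $75. OOP to date $4,111. Insurer: $375 − $75 = $300.
#3 ($4,425): 20% coinsurance on $4,425 = $885. Cost to patient: $885. OOP to date $4,996. Plan pays $4,425 − $885 = $3,540.
#4 ($1,675): 20% coinsurance on $1,675 = $335. OOP would hit $5,331 > $5,300, so the cap limits the patient to $5,300 − $4,996 = $304. Plan pays $1,675 − $304 = $1,371.
#5 ($378): deductible met; 20% of $378 = $75.60. OOP would hit $5,375.60 > $5,300, so the cap limits the patient to $5,300 − $5,300 = $0. Plan pays $378 − $0 = $378.
Insurer total = bills − patient's total = $18,653 − $5,300 = $13,353.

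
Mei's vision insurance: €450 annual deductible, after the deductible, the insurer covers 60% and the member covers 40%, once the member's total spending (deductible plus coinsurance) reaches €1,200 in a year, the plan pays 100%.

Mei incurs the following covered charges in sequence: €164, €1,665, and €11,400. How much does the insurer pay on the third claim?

€11,201.60

Bill 1, €164: entire amount goes to the deductible. Cost to member: €164. OOP to date €164. Insurer: €164 − €164 = €0.
Bill 2, €1,665: deductible takes €286, €1,379 remains; coinsurance €1,379 × 40% = €551.60. Member pays €837.60; OOP now €1,001.60. Plan pays €1,665 − €837.60 = €827.40.
Bill 3, €11,400: deductible met; 40% of €11,400 = €4,560. Adding that to €1,001.60 gives €5,561.60, past the €1,200 cap; member pays only €1,200 − €1,001.60 = €198.40. Plan pays €11,400 − €198.40 = €11,201.60.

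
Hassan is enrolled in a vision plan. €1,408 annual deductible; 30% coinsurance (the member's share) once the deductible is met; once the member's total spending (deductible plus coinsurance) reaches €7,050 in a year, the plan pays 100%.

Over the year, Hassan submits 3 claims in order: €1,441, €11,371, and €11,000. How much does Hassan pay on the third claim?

#1 (€1,441): €1,408 finishes the deductible; €33 goes to coinsurance; member's 30% is €9.90. Cost to member: €1,417.90. OOP to date €1,417.90.
#2 (€11,371): 30% coinsurance on €11,371 = €3,411.30. Cost to member: €3,411.30. OOP to date €4,829.20.
#3 (€11,000): deductible met; 30% of €11,000 = €3,300. OOP would hit €8,129.20 > €7,050, so the cap limits the member to €7,050 − €4,829.20 = €2,220.80.

€2,220.80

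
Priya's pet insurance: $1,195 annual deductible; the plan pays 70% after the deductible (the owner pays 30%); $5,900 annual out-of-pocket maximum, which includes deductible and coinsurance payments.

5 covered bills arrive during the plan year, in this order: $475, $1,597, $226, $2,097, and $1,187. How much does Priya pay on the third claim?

$67.80

Claim 1 ($475): entire amount goes to the deductible. Owner owes $475 (running OOP $475).
Claim 2 ($1,597): $720 to deductible, leaving $877; 30% of $877 = $263.10. Owner owes $983.10 (running OOP $1,458.10).
Claim 3 ($226): deductible met; 30% of $226 = $67.80. Owner pays $67.80; OOP now $1,525.90.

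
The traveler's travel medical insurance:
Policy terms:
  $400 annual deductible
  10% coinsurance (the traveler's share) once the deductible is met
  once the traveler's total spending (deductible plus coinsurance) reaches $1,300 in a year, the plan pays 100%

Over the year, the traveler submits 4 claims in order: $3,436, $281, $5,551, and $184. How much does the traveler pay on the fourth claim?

Claim 1 ($3,436): $400 finishes the deductible; $3,036 goes to coinsurance; coinsurance $3,036 × 10% = $303.60. Traveler pays $703.60; OOP now $703.60.
Claim 2 ($281): deductible met; 10% of $281 = $28.10. Traveler owes $28.10 (running OOP $731.70).
Claim 3 ($5,551): deductible already satisfied, so traveler's share is 10% × $5,551 = $555.10. Traveler pays $555.10; OOP now $1,286.80.
Claim 4 ($184): 10% coinsurance on $184 = $18.40. That would push OOP to $1,305.20, over the $1,300 cap, so traveler pays $1,300 − $1,286.80 = $13.20.

$13.20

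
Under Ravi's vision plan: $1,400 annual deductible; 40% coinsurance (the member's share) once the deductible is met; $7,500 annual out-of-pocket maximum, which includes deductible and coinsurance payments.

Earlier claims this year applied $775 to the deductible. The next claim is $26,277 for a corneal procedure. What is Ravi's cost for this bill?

$775 of the $1,400 deductible is already met, leaving $625.
After the $625 deductible portion, $26,277 − $625 = $25,652 is subject to coinsurance.
40% of $25,652 = $10,260.80 falls to the member.
That puts the member's cost at $625 + $10,260.80 = $10,885.80 before any cap.
That would bring total out-of-pocket to $11,660.80, past the $7,500 cap. The member is capped at $7,500 − $775 = $6,725 on this claim.

$6,725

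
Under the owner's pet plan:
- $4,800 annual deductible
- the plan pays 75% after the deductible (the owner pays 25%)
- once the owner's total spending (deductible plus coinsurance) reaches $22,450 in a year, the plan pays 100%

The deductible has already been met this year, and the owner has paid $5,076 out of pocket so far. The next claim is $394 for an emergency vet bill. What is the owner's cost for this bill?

The deductible is already satisfied, so the full bill goes to coinsurance.
Owner's 25% share of $394 is $98.50.
Year-to-date out-of-pocket becomes $5,076 + $98.50 = $5,174.50, still under the $22,450 maximum, so no cap applies.

$98.50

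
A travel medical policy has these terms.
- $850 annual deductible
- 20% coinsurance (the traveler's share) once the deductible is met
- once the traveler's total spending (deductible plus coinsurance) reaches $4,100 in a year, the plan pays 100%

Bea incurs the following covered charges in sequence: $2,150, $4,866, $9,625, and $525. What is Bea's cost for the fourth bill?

Claim 1 ($2,150): deductible takes $850, $1,300 remains; coinsurance $1,300 × 20% = $260. Cost to traveler: $1,110. OOP to date $1,110.
Claim 2 ($4,866): 20% coinsurance on $4,866 = $973.20. Cost to traveler: $973.20. OOP to date $2,083.20.
Claim 3 ($9,625): deductible already satisfied, so traveler's share is 20% × $9,625 = $1,925. Traveler pays $1,925; OOP now $4,008.20.
Claim 4 ($525): deductible met; 20% of $525 = $105. That would push OOP to $4,113.20, over the $4,100 cap, so traveler pays $4,100 − $4,008.20 = $91.80.

$91.80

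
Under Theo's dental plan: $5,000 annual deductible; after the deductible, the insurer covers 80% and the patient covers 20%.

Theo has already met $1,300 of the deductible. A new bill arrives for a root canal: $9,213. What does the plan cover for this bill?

$1,300 of the $5,000 deductible is already met, leaving $3,700.
The remaining $5,513 (= $9,213 − $3,700) moves to coinsurance.
Coinsurance: $5,513 × 20% = $1,102.60.
Patient responsibility: $3,700 + $1,102.60 = $4,802.60.
The insurer covers the remainder: $9,213 − $4,802.60 = $4,410.40.

$4,410.40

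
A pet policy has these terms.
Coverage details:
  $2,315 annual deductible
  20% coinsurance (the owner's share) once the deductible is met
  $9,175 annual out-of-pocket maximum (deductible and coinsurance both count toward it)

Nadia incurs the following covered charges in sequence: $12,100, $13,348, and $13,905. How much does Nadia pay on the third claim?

$2,233.40

#1 ($12,100): deductible takes $2,315, $9,785 remains; owner's 20% is $1,957. Owner pays $4,272; OOP now $4,272.
#2 ($13,348): 20% coinsurance on $13,348 = $2,669.60. Owner owes $2,669.60 (running OOP $6,941.60).
#3 ($13,905): 20% coinsurance on $13,905 = $2,781. That would push OOP to $9,722.60, over the $9,175 cap, so owner pays $9,175 − $6,941.60 = $2,233.40.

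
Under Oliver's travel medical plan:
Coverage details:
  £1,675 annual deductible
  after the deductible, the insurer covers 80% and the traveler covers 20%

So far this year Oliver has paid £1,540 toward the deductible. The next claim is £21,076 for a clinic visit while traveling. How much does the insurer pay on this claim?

£16,752.80

£1,540 of the £1,675 deductible is already met, leaving £135.
After the £135 deductible portion, £21,076 − £135 = £20,941 is subject to coinsurance.
20% of £20,941 = £4,188.20 falls to the traveler.
So the traveler owes £135 + £4,188.20 = £4,323.20.
Insurer pays the balance: £21,076 − £4,323.20 = £16,752.80.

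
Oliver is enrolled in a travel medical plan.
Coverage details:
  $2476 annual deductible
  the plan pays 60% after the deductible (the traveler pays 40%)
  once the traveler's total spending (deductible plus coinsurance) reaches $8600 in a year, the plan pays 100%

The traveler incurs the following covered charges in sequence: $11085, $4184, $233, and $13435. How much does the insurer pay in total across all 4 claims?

#1 ($11085): $2476 to deductible, leaving $8609; traveler's 40% is $3443.60. Traveler owes $5919.60 (running OOP $5919.60). Insurer: $11085 − $5919.60 = $5165.40.
#2 ($4184): deductible already satisfied, so traveler's share is 40% × $4184 = $1673.60. Traveler owes $1673.60 (running OOP $7593.20). Plan pays $4184 − $1673.60 = $2510.40.
#3 ($233): 40% coinsurance on $233 = $93.20. Cost to traveler: $93.20. OOP to date $7686.40. Insurer: $233 − $93.20 = $139.80.
#4 ($13435): 40% coinsurance on $13435 = $5374. Adding that to $7686.40 gives $13060.40, past the $8600 cap; traveler pays only $8600 − $7686.40 = $913.60. Plan pays $13435 − $913.60 = $12521.40.
Insurer total: $5165.40 + $2510.40 + $139.80 + $12521.40 = $20337.

$20337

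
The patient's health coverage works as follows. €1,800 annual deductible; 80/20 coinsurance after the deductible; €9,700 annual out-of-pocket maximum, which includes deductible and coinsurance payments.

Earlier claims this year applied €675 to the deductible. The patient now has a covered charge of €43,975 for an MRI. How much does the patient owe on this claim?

€9,025

Remaining deductible: €1,800 − €675 = €1,125.
After the €1,125 deductible portion, €43,975 − €1,125 = €42,850 is subject to coinsurance.
20% of €42,850 = €8,570 falls to the patient.
That puts the patient's cost at €1,125 + €8,570 = €9,695 before any cap.
Adding €9,695 to the €675 already spent would give €10,370, which exceeds the €9,700 cap; the patient pays just €9,700 − €675 = €9,025.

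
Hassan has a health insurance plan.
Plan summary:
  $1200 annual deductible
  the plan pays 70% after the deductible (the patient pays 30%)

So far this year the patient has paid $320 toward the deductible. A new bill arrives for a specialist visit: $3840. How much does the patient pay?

$1768

Deductible still to meet: $1200 − $320 = $880.
The remaining $2960 (= $3840 − $880) moves to coinsurance.
Patient's 30% share of $2960 is $888.
So the patient owes $880 + $888 = $1768.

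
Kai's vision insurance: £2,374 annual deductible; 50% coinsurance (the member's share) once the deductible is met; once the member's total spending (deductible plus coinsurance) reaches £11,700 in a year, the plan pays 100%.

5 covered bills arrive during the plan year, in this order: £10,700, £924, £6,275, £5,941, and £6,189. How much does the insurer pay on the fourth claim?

#1 (£10,700): £2,374 to deductible, leaving £8,326; 50% of £8,326 = £4,163. Cost to member: £6,537. OOP to date £6,537. Plan pays £10,700 − £6,537 = £4,163.
#2 (£924): 50% coinsurance on £924 = £462. Member owes £462 (running OOP £6,999). Insurer: £924 − £462 = £462.
#3 (£6,275): deductible already satisfied, so member's share is 50% × £6,275 = £3,137.50. Member pays £3,137.50; OOP now £10,136.50. Plan pays £6,275 − £3,137.50 = £3,137.50.
#4 (£5,941): deductible met; 50% of £5,941 = £2,970.50. OOP would hit £13,107 > £11,700, so the cap limits the member to £11,700 − £10,136.50 = £1,563.50. Insurer: £5,941 − £1,563.50 = £4,377.50.

£4,377.50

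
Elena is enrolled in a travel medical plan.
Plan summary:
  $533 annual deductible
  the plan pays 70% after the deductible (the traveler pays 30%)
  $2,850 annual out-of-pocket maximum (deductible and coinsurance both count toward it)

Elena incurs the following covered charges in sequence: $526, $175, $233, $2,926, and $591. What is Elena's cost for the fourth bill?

Claim 1 — $526: fully absorbed by the deductible. Cost to traveler: $526. OOP to date $526.
Claim 2 — $175: $7 finishes the deductible; $168 goes to coinsurance; traveler's 30% is $50.40. Traveler owes $57.40 (running OOP $583.40).
Claim 3 — $233: 30% coinsurance on $233 = $69.90. Traveler owes $69.90 (running OOP $653.30).
Claim 4 — $2,926: deductible already satisfied, so traveler's share is 30% × $2,926 = $877.80. Traveler owes $877.80 (running OOP $1,531.10).

$877.80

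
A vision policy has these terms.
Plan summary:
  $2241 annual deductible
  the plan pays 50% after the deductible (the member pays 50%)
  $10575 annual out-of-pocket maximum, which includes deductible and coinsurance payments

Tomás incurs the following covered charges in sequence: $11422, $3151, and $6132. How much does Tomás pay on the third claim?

Claim 1 — $11422: deductible takes $2241, $9181 remains; 50% of $9181 = $4590.50. Member pays $6831.50; OOP now $6831.50.
Claim 2 — $3151: deductible already satisfied, so member's share is 50% × $3151 = $1575.50. Member owes $1575.50 (running OOP $8407).
Claim 3 — $6132: deductible already satisfied, so member's share is 50% × $6132 = $3066. Adding that to $8407 gives $11473, past the $10575 cap; member pays only $10575 − $8407 = $2168.

$2168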